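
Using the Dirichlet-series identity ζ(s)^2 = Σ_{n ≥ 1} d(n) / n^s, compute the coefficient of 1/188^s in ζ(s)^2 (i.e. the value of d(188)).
d(188) = 6

ζ(s)^2 = (Σ 1/m^s)(Σ 1/k^s). The coefficient of 1/n^s in the product is the number of ordered pairs (m, k) with mk = n, which equals d(n). For n = 188, divisors are [1, 2, 4, 47, 94, 188], so d(188) = 6.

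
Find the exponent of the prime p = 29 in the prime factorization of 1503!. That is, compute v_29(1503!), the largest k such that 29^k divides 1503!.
v_29(1503!) = 52

Legendre's formula: v_p(n!) = Σ_{k ≥ 1} ⌊n / p^k⌋. For p = 29, n = 1503, the terms are:
  ⌊1503/29^1⌋ = ⌊1503/29⌋ = 51
  ⌊1503/29^2⌋ = ⌊1503/841⌋ = 1
(the next term ⌊1503/29^3⌋ = 0, terminating the sum). Summing: v_29(1503!) = 51 + 1 = 52.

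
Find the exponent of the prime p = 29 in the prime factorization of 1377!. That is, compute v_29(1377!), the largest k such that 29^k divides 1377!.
v_29(1377!) = 48

Legendre's formula: v_p(n!) = Σ_{k ≥ 1} ⌊n / p^k⌋. For p = 29, n = 1377, the terms are:
  ⌊1377/29^1⌋ = ⌊1377/29⌋ = 47
  ⌊1377/29^2⌋ = ⌊1377/841⌋ = 1
(the next term ⌊1377/29^3⌋ = 0, terminating the sum). Summing: v_29(1377!) = 47 + 1 = 48.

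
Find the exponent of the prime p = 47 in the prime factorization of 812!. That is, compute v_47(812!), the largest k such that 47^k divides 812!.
v_47(812!) = 17

Legendre's formula: v_p(n!) = Σ_{k ≥ 1} ⌊n / p^k⌋. For p = 47, n = 812, the terms are:
  ⌊812/47^1⌋ = ⌊812/47⌋ = 17
(the next term ⌊812/47^2⌋ = 0, terminating the sum). Summing: v_47(812!) = 17 = 17.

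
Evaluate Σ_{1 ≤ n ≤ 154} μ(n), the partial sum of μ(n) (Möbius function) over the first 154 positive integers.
Σ_{n ≤ 154} μ(n) = -2

Compute μ(n) for each 1 ≤ n ≤ 154: μ(1) = 1, μ(2) = -1, μ(3) = -1, μ(4) = 0, μ(5) = -1, μ(6) = 1, μ(7) = -1, μ(8) = 0, μ(9) = 0, μ(10) = 1, μ(11) = -1, μ(12) = 0, μ(13) = -1, μ(14) = 1, μ(15) = 1, μ(16) = 0, μ(17) = -1, μ(18) = 0, μ(19) = -1, μ(20) = 0, μ(21) = 1, μ(22) = 1, μ(23) = -1, μ(24) = 0, μ(25) = 0, μ(26) = 1, μ(27) = 0, μ(28) = 0, μ(29) = -1, μ(30) = -1, μ(31) = -1, μ(32) = 0, μ(33) = 1, μ(34) = 1, μ(35) = 1, μ(36) = 0, μ(37) = -1, μ(38) = 1, μ(39) = 1, μ(40) = 0, μ(41) = -1, μ(42) = -1, μ(43) = -1, μ(44) = 0, μ(45) = 0, μ(46) = 1, μ(47) = -1, μ(48) = 0, μ(49) = 0, μ(50) = 0, μ(51) = 1, μ(52) = 0, μ(53) = -1, μ(54) = 0, μ(55) = 1, μ(56) = 0, μ(57) = 1, μ(58) = 1, μ(59) = -1, μ(60) = 0, μ(61) = -1, μ(62) = 1, μ(63) = 0, μ(64) = 0, μ(65) = 1, μ(66) = -1, μ(67) = -1, μ(68) = 0, μ(69) = 1, μ(70) = -1, μ(71) = -1, μ(72) = 0, μ(73) = -1, μ(74) = 1, μ(75) = 0, μ(76) = 0, μ(77) = 1, μ(78) = -1, μ(79) = -1, μ(80) = 0, μ(81) = 0, μ(82) = 1, μ(83) = -1, μ(84) = 0, μ(85) = 1, μ(86) = 1, μ(87) = 1, μ(88) = 0, μ(89) = -1, μ(90) = 0, μ(91) = 1, μ(92) = 0, μ(93) = 1, μ(94) = 1, μ(95) = 1, μ(96) = 0, μ(97) = -1, μ(98) = 0, μ(99) = 0, μ(100) = 0, μ(101) = -1, μ(102) = -1, μ(103) = -1, μ(104) = 0, μ(105) = -1, μ(106) = 1, μ(107) = -1, μ(108) = 0, μ(109) = -1, μ(110) = -1, μ(111) = 1, μ(112) = 0, μ(113) = -1, μ(114) = -1, μ(115) = 1, μ(116) = 0, μ(117) = 0, μ(118) = 1, μ(119) = 1, μ(120) = 0, μ(121) = 0, μ(122) = 1, μ(123) = 1, μ(124) = 0, μ(125) = 0, μ(126) = 0, μ(127) = -1, μ(128) = 0, μ(129) = 1, μ(130) = -1, μ(131) = -1, μ(132) = 0, μ(133) = 1, μ(134) = 1, μ(135) = 0, μ(136) = 0, μ(137) = -1, μ(138) = -1, μ(139) = -1, μ(140) = 0, μ(141) = 1, μ(142) = 1, μ(143) = 1, μ(144) = 0, μ(145) = 1, μ(146) = 1, μ(147) = 0, μ(148) = 0, μ(149) = -1, μ(150) = 0, μ(151) = -1, μ(152) = 0, μ(153) = 0, μ(154) = -1. Summing all 154 values: -2. (Mertens function M(x) = Σ_{n ≤ x} μ(n); on average M(x) should be small (PNT ⟺ M(x) = o(x)).)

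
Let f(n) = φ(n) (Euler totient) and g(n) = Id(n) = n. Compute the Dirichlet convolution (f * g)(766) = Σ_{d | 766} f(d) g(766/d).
(φ * Id)(766) = 2295

Divisors of 766: [1, 2, 383, 766]. For each d | 766:
  d = 1: φ(1) · Id(766/1) = 1 · 766 = 766
  d = 2: φ(2) · Id(766/2) = 1 · 383 = 383
  d = 383: φ(383) · Id(766/383) = 382 · 2 = 764
  d = 766: φ(766) · Id(766/766) = 382 · 1 = 382
Summing: (φ * Id)(766) = 766 + 383 + 764 + 382 = 2295.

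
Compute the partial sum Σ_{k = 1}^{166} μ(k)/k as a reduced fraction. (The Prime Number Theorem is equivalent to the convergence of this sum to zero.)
Σ μ(k)/k = 37147735201867736136071528218126880862180532757536149798011737/2883076109987975829511815017668067153282692007803033159928034405

Values of μ(k) for 1 ≤ k ≤ 166: μ(1) = 1, μ(2) = -1, μ(3) = -1, μ(5) = -1, μ(6) = 1, μ(7) = -1, μ(10) = 1, μ(11) = -1, μ(13) = -1, μ(14) = 1, μ(15) = 1, μ(17) = -1, μ(19) = -1, μ(21) = 1, μ(22) = 1, μ(23) = -1, μ(26) = 1, μ(29) = -1, μ(30) = -1, μ(31) = -1, μ(33) = 1, μ(34) = 1, μ(35) = 1, μ(37) = -1, μ(38) = 1, μ(39) = 1, μ(41) = -1, μ(42) = -1, μ(43) = -1, μ(46) = 1, μ(47) = -1, μ(51) = 1, μ(53) = -1, μ(55) = 1, μ(57) = 1, μ(58) = 1, μ(59) = -1, μ(61) = -1, μ(62) = 1, μ(65) = 1, μ(66) = -1, μ(67) = -1, μ(69) = 1, μ(70) = -1, μ(71) = -1, μ(73) = -1, μ(74) = 1, μ(77) = 1, μ(78) = -1, μ(79) = -1, μ(82) = 1, μ(83) = -1, μ(85) = 1, μ(86) = 1, μ(87) = 1, μ(89) = -1, μ(91) = 1, μ(93) = 1, μ(94) = 1, μ(95) = 1, μ(97) = -1, μ(101) = -1, μ(102) = -1, μ(103) = -1, μ(105) = -1, μ(106) = 1, μ(107) = -1, μ(109) = -1, μ(110) = -1, μ(111) = 1, μ(113) = -1, μ(114) = -1, μ(115) = 1, μ(118) = 1, μ(119) = 1, μ(122) = 1, μ(123) = 1, μ(127) = -1, μ(129) = 1, μ(130) = -1, μ(131) = -1, μ(133) = 1, μ(134) = 1, μ(137) = -1, μ(138) = -1, μ(139) = -1, μ(141) = 1, μ(142) = 1, μ(143) = 1, μ(145) = 1, μ(146) = 1, μ(149) = -1, μ(151) = -1, μ(154) = -1, μ(155) = 1, μ(157) = -1, μ(158) = 1, μ(159) = 1, μ(161) = 1, μ(163) = -1, μ(165) = -1, μ(166) = 1, with μ = 0 on non-squarefree integers. Summing μ(k)/k for k where μ(k) ≠ 0 gives 37147735201867736136071528218126880862180532757536149798011737/2883076109987975829511815017668067153282692007803033159928034405 ≈ 0.0129. (PNT ⟺ this sum → 0 as n → ∞.)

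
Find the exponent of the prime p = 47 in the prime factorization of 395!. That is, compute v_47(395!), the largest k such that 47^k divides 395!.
v_47(395!) = 8

Legendre's formula: v_p(n!) = Σ_{k ≥ 1} ⌊n / p^k⌋. For p = 47, n = 395, the terms are:
  ⌊395/47^1⌋ = ⌊395/47⌋ = 8
(the next term ⌊395/47^2⌋ = 0, terminating the sum). Summing: v_47(395!) = 8 = 8.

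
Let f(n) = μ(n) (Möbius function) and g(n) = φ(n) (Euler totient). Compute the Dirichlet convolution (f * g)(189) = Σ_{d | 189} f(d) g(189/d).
(μ * φ)(189) = 60

Divisors of 189: [1, 3, 7, 9, 21, 27, 63, 189]. For each d | 189:
  d = 1: μ(1) · φ(189/1) = 1 · 108 = 108
  d = 3: μ(3) · φ(189/3) = -1 · 36 = -36
  d = 7: μ(7) · φ(189/7) = -1 · 18 = -18
  d = 9: μ(9) · φ(189/9) = 0 · 12 = 0
  d = 21: μ(21) · φ(189/21) = 1 · 6 = 6
  d = 27: μ(27) · φ(189/27) = 0 · 6 = 0
  d = 63: μ(63) · φ(189/63) = 0 · 2 = 0
  d = 189: μ(189) · φ(189/189) = 0 · 1 = 0
Summing: (μ * φ)(189) = 108 + -36 + -18 + 0 + 6 + 0 + 0 + 0 = 60.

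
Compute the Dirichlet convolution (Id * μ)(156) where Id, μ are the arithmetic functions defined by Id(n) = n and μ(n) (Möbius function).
(Id * μ)(156) = 48

Divisors of 156: [1, 2, 3, 4, 6, 12, 13, 26, 39, 52, 78, 156]. For each d | 156:
  d = 1: Id(1) · μ(156/1) = 1 · 0 = 0
  d = 2: Id(2) · μ(156/2) = 2 · -1 = -2
  d = 3: Id(3) · μ(156/3) = 3 · 0 = 0
  d = 4: Id(4) · μ(156/4) = 4 · 1 = 4
  d = 6: Id(6) · μ(156/6) = 6 · 1 = 6
  d = 12: Id(12) · μ(156/12) = 12 · -1 = -12
  d = 13: Id(13) · μ(156/13) = 13 · 0 = 0
  d = 26: Id(26) · μ(156/26) = 26 · 1 = 26
  d = 39: Id(39) · μ(156/39) = 39 · 0 = 0
  d = 52: Id(52) · μ(156/52) = 52 · -1 = -52
  d = 78: Id(78) · μ(156/78) = 78 · -1 = -78
  d = 156: Id(156) · μ(156/156) = 156 · 1 = 156
Summing: (Id * μ)(156) = 0 + -2 + 0 + 4 + 6 + -12 + 0 + 26 + 0 + -52 + -78 + 156 = 48.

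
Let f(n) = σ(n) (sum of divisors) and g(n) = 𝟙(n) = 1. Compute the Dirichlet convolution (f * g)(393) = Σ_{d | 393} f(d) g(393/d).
(σ * 𝟙)(393) = 665

Divisors of 393: [1, 3, 131, 393]. For each d | 393:
  d = 1: σ(1) · 𝟙(393/1) = 1 · 1 = 1
  d = 3: σ(3) · 𝟙(393/3) = 4 · 1 = 4
  d = 131: σ(131) · 𝟙(393/131) = 132 · 1 = 132
  d = 393: σ(393) · 𝟙(393/393) = 528 · 1 = 528
Summing: (σ * 𝟙)(393) = 1 + 4 + 132 + 528 = 665.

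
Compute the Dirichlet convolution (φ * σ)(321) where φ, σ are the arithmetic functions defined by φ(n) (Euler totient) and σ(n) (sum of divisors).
(φ * σ)(321) = 1284

Divisors of 321: [1, 3, 107, 321]. For each d | 321:
  d = 1: φ(1) · σ(321/1) = 1 · 432 = 432
  d = 3: φ(3) · σ(321/3) = 2 · 108 = 216
  d = 107: φ(107) · σ(321/107) = 106 · 4 = 424
  d = 321: φ(321) · σ(321/321) = 212 · 1 = 212
Summing: (φ * σ)(321) = 432 + 216 + 424 + 212 = 1284.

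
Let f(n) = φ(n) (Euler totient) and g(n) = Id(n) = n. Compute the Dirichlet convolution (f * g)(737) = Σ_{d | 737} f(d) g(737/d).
(φ * Id)(737) = 2793

Divisors of 737: [1, 11, 67, 737]. For each d | 737:
  d = 1: φ(1) · Id(737/1) = 1 · 737 = 737
  d = 11: φ(11) · Id(737/11) = 10 · 67 = 670
  d = 67: φ(67) · Id(737/67) = 66 · 11 = 726
  d = 737: φ(737) · Id(737/737) = 660 · 1 = 660
Summing: (φ * Id)(737) = 737 + 670 + 726 + 660 = 2793.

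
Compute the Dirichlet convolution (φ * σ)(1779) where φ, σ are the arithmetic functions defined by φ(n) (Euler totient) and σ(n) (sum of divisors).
(φ * σ)(1779) = 7116

Divisors of 1779: [1, 3, 593, 1779]. For each d | 1779:
  d = 1: φ(1) · σ(1779/1) = 1 · 2376 = 2376
  d = 3: φ(3) · σ(1779/3) = 2 · 594 = 1188
  d = 593: φ(593) · σ(1779/593) = 592 · 4 = 2368
  d = 1779: φ(1779) · σ(1779/1779) = 1184 · 1 = 1184
Summing: (φ * σ)(1779) = 2376 + 1188 + 2368 + 1184 = 7116.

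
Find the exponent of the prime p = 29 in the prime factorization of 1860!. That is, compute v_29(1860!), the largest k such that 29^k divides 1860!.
v_29(1860!) = 66

Legendre's formula: v_p(n!) = Σ_{k ≥ 1} ⌊n / p^k⌋. For p = 29, n = 1860, the terms are:
  ⌊1860/29^1⌋ = ⌊1860/29⌋ = 64
  ⌊1860/29^2⌋ = ⌊1860/841⌋ = 2
(the next term ⌊1860/29^3⌋ = 0, terminating the sum). Summing: v_29(1860!) = 64 + 2 = 66.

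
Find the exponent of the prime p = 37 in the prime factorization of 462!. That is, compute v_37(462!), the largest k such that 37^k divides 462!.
v_37(462!) = 12

Legendre's formula: v_p(n!) = Σ_{k ≥ 1} ⌊n / p^k⌋. For p = 37, n = 462, the terms are:
  ⌊462/37^1⌋ = ⌊462/37⌋ = 12
(the next term ⌊462/37^2⌋ = 0, terminating the sum). Summing: v_37(462!) = 12 = 12.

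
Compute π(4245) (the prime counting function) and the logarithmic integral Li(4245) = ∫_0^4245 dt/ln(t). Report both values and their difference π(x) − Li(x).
π(4245) = 582;  Li(4245) ≈ 594.80;  π(x) − Li(x) ≈ -12.80.

Direct count of primes ≤ 4245 gives π(4245) = 582. Numerical evaluation of the logarithmic integral gives Li(4245) ≈ 594.80. The difference π(x) − Li(x) ≈ -12.80 is typically negative for small/moderate x (Li(x) overestimates), though Littlewood's theorem shows this sign changes infinitely often.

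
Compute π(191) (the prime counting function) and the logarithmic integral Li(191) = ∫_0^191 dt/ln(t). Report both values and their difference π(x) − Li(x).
π(191) = 43;  Li(191) ≈ 48.49;  π(x) − Li(x) ≈ -5.49.

Direct count of primes ≤ 191 gives π(191) = 43. Numerical evaluation of the logarithmic integral gives Li(191) ≈ 48.49. The difference π(x) − Li(x) ≈ -5.49 is typically negative for small/moderate x (Li(x) overestimates), though Littlewood's theorem shows this sign changes infinitely often.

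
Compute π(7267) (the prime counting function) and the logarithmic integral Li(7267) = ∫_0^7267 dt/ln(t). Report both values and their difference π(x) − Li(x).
π(7267) = 928;  Li(7267) ≈ 944.42;  π(x) − Li(x) ≈ -16.42.

Direct count of primes ≤ 7267 gives π(7267) = 928. Numerical evaluation of the logarithmic integral gives Li(7267) ≈ 944.42. The difference π(x) − Li(x) ≈ -16.42 is typically negative for small/moderate x (Li(x) overestimates), though Littlewood's theorem shows this sign changes infinitely often.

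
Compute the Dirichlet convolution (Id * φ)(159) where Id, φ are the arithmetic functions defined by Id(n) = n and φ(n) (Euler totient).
(Id * φ)(159) = 525

Divisors of 159: [1, 3, 53, 159]. For each d | 159:
  d = 1: Id(1) · φ(159/1) = 1 · 104 = 104
  d = 3: Id(3) · φ(159/3) = 3 · 52 = 156
  d = 53: Id(53) · φ(159/53) = 53 · 2 = 106
  d = 159: Id(159) · φ(159/159) = 159 · 1 = 159
Summing: (Id * φ)(159) = 104 + 156 + 106 + 159 = 525.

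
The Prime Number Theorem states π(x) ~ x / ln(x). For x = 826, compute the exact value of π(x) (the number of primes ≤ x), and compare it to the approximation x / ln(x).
π(826) = 143;  x/ln(x) ≈ 122.98;  relative error ≈ 14.00%.

Directly count primes up to 826: π(826) = 143. The PNT approximation gives 826/ln(826) ≈ 826/6.71659 ≈ 122.98. Relative error (π(x) − x/ln(x)) / π(x) ≈ 14.00%; the approximation is known to undercount slightly (Li(x) is a better estimate).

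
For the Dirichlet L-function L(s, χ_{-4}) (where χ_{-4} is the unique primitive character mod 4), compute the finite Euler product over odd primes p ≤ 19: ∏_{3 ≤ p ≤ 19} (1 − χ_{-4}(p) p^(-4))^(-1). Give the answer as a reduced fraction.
∏ = 10388364341566686475/10504466734429503488

The odd primes p ≤ 19 are [3, 5, 7, 11, 13, 17, 19]. For each, χ(p) = 1 if p ≡ 1 mod 4, χ(p) = −1 if p ≡ 3 mod 4. Taking (1 − χ(p)/p^4)^(-1) = p^4/(p^4 − χ(p)): (1 − (-1)/3^4)^(-1) · (1 − (1)/5^4)^(-1) · (1 − (-1)/7^4)^(-1) · (1 − (-1)/11^4)^(-1) · (1 − (1)/13^4)^(-1) · (1 − (1)/17^4)^(-1) · (1 − (-1)/19^4)^(-1) = 10388364341566686475/10504466734429503488.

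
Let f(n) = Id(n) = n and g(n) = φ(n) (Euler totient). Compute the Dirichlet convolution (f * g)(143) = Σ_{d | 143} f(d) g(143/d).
(Id * φ)(143) = 525

Divisors of 143: [1, 11, 13, 143]. For each d | 143:
  d = 1: Id(1) · φ(143/1) = 1 · 120 = 120
  d = 11: Id(11) · φ(143/11) = 11 · 12 = 132
  d = 13: Id(13) · φ(143/13) = 13 · 10 = 130
  d = 143: Id(143) · φ(143/143) = 143 · 1 = 143
Summing: (Id * φ)(143) = 120 + 132 + 130 + 143 = 525.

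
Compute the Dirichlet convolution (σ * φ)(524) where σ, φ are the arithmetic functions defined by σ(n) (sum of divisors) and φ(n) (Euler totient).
(σ * φ)(524) = 3144

Divisors of 524: [1, 2, 4, 131, 262, 524]. For each d | 524:
  d = 1: σ(1) · φ(524/1) = 1 · 260 = 260
  d = 2: σ(2) · φ(524/2) = 3 · 130 = 390
  d = 4: σ(4) · φ(524/4) = 7 · 130 = 910
  d = 131: σ(131) · φ(524/131) = 132 · 2 = 264
  d = 262: σ(262) · φ(524/262) = 396 · 1 = 396
  d = 524: σ(524) · φ(524/524) = 924 · 1 = 924
Summing: (σ * φ)(524) = 260 + 390 + 910 + 264 + 396 + 924 = 3144.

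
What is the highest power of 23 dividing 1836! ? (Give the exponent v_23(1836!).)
v_23(1836!) = 82

Legendre's formula: v_p(n!) = Σ_{k ≥ 1} ⌊n / p^k⌋. For p = 23, n = 1836, the terms are:
  ⌊1836/23^1⌋ = ⌊1836/23⌋ = 79
  ⌊1836/23^2⌋ = ⌊1836/529⌋ = 3
(the next term ⌊1836/23^3⌋ = 0, terminating the sum). Summing: v_23(1836!) = 79 + 3 = 82.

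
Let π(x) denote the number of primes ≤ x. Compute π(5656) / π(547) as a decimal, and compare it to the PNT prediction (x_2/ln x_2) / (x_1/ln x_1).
π(5656)/π(547) = 744/101 ≈ 7.3663;  PNT prediction ≈ 7.5445.

π(547) = 101 and π(5656) = 744, so π(5656)/π(547) ≈ 7.3663. The PNT-predicted ratio is (5656/ln(5656)) / (547/ln(547)) ≈ 7.5445. The two agree to within a few percent, as expected.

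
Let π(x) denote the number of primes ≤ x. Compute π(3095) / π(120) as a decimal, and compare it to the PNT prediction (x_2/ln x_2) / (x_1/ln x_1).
π(3095)/π(120) = 442/30 ≈ 14.7333;  PNT prediction ≈ 15.3626.

π(120) = 30 and π(3095) = 442, so π(3095)/π(120) ≈ 14.7333. The PNT-predicted ratio is (3095/ln(3095)) / (120/ln(120)) ≈ 15.3626. The two agree to within a few percent, as expected.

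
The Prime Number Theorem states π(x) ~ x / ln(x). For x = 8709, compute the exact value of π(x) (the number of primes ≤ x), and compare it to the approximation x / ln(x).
π(8709) = 1085;  x/ln(x) ≈ 959.97;  relative error ≈ 11.52%.

Directly count primes up to 8709: π(8709) = 1085. The PNT approximation gives 8709/ln(8709) ≈ 8709/9.07211 ≈ 959.97. Relative error (π(x) − x/ln(x)) / π(x) ≈ 11.52%; the approximation is known to undercount slightly (Li(x) is a better estimate).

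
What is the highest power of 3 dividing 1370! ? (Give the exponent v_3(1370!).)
v_3(1370!) = 680

Legendre's formula: v_p(n!) = Σ_{k ≥ 1} ⌊n / p^k⌋. For p = 3, n = 1370, the terms are:
  ⌊1370/3^1⌋ = ⌊1370/3⌋ = 456
  ⌊1370/3^2⌋ = ⌊1370/9⌋ = 152
  ⌊1370/3^3⌋ = ⌊1370/27⌋ = 50
  ⌊1370/3^4⌋ = ⌊1370/81⌋ = 16
  ⌊1370/3^5⌋ = ⌊1370/243⌋ = 5
  ⌊1370/3^6⌋ = ⌊1370/729⌋ = 1
(the next term ⌊1370/3^7⌋ = 0, terminating the sum). Summing: v_3(1370!) = 456 + 152 + 50 + 16 + 5 + 1 = 680.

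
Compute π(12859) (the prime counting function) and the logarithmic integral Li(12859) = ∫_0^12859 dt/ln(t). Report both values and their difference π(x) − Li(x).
π(12859) = 1532;  Li(12859) ≈ 1552.21;  π(x) − Li(x) ≈ -20.21.

Direct count of primes ≤ 12859 gives π(12859) = 1532. Numerical evaluation of the logarithmic integral gives Li(12859) ≈ 1552.21. The difference π(x) − Li(x) ≈ -20.21 is typically negative for small/moderate x (Li(x) overestimates), though Littlewood's theorem shows this sign changes infinitely often.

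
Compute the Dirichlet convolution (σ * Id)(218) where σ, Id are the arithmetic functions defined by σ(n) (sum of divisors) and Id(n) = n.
(σ * Id)(218) = 1095

Divisors of 218: [1, 2, 109, 218]. For each d | 218:
  d = 1: σ(1) · Id(218/1) = 1 · 218 = 218
  d = 2: σ(2) · Id(218/2) = 3 · 109 = 327
  d = 109: σ(109) · Id(218/109) = 110 · 2 = 220
  d = 218: σ(218) · Id(218/218) = 330 · 1 = 330
Summing: (σ * Id)(218) = 218 + 327 + 220 + 330 = 1095.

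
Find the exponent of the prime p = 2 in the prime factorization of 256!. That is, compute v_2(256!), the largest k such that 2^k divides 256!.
v_2(256!) = 255

Legendre's formula: v_p(n!) = Σ_{k ≥ 1} ⌊n / p^k⌋. For p = 2, n = 256, the terms are:
  ⌊256/2^1⌋ = ⌊256/2⌋ = 128
  ⌊256/2^2⌋ = ⌊256/4⌋ = 64
  ⌊256/2^3⌋ = ⌊256/8⌋ = 32
  ⌊256/2^4⌋ = ⌊256/16⌋ = 16
  ⌊256/2^5⌋ = ⌊256/32⌋ = 8
  ⌊256/2^6⌋ = ⌊256/64⌋ = 4
  ⌊256/2^7⌋ = ⌊256/128⌋ = 2
  ⌊256/2^8⌋ = ⌊256/256⌋ = 1
(the next term ⌊256/2^9⌋ = 0, terminating the sum). Summing: v_2(256!) = 128 + 64 + 32 + 16 + 8 + 4 + 2 + 1 = 255.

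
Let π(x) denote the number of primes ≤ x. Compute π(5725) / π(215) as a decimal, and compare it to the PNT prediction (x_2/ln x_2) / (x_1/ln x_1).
π(5725)/π(215) = 753/47 ≈ 16.0213;  PNT prediction ≈ 16.5279.

π(215) = 47 and π(5725) = 753, so π(5725)/π(215) ≈ 16.0213. The PNT-predicted ratio is (5725/ln(5725)) / (215/ln(215)) ≈ 16.5279. The two agree to within a few percent, as expected.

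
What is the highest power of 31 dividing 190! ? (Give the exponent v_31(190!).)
v_31(190!) = 6

Legendre's formula: v_p(n!) = Σ_{k ≥ 1} ⌊n / p^k⌋. For p = 31, n = 190, the terms are:
  ⌊190/31^1⌋ = ⌊190/31⌋ = 6
(the next term ⌊190/31^2⌋ = 0, terminating the sum). Summing: v_31(190!) = 6 = 6.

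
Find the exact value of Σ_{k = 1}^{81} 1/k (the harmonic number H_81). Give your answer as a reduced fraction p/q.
H_81 = 44031838385838021258243173365847173/8845597978580177157715301537899200

Direct summation: H_81 = 1 + 1/2 + ... + 1/81. The least common denominator is lcm(1, ..., 81) = 97301577764381948734868316916891200; over this denominator the numerator is 97301577764381948734868316916891200 + 48650788882190974367434158458445600 + 32433859254793982911622772305630400 + 24325394441095487183717079229222800 + 19460315552876389746973663383378240 + 16216929627396991455811386152815200 + 13900225394911706962124045273841600 + 12162697220547743591858539614611400 + 10811286418264660970540924101876800 + 9730157776438194873486831691689120 + 8845597978580177157715301537899200 + 8108464813698495727905693076407600 + 7484736751106303748836024378222400 + 6950112697455853481062022636920800 + 6486771850958796582324554461126080 + 6081348610273871795929269807305700 + 5723622221434232278521665700993600 + 5405643209132330485270462050938400 + 5121135671809576249203595627204800 + 4865078888219097436743415845844560 + 4633408464970568987374681757947200 + 4422798989290088578857650768949600 + 4230503381060084727602970300734400 + 4054232406849247863952846538203800 + 3892063110575277949394732676675648 + 3742368375553151874418012189111200 + 3603762139421553656846974700625600 + 3475056348727926740531011318460400 + 3355226819461446508098907479892800 + 3243385925479398291162277230563040 + 3138760573044578991447365061835200 + 3040674305136935897964634903652850 + 2948532659526725719238433845966400 + 2861811110717116139260832850496800 + 2780045078982341392424809054768320 + 2702821604566165242635231025469200 + 2629772372010322938780224781537600 + 2560567835904788124601797813602400 + 2494912250368767916278674792740800 + 2432539444109548718371707922922280 + 2373209213765413383777276022363200 + 2316704232485284493687340878973600 + 2262827389869347644996937602718400 + 2211399494645044289428825384474800 + 2162257283652932194108184820375360 + 2115251690530042363801485150367200 + 2070246335412381887975921636529600 + 2027116203424623931976423269101900 + 1985746484987386708874863610548800 + 1946031555287638974697366338337824 + 1907874073811410759507221900331200 + 1871184187776575937209006094555600 + 1835878825743055636506949375790400 + 1801881069710776828423487350312800 + 1769119595716035431543060307579840 + 1737528174363963370265505659230200 + 1707045223936525416401198542401600 + 1677613409730723254049453739946400 + 1649179284142066927709632490116800 + 1621692962739699145581138615281520 + 1595107832202982766145382244539200 + 1569380286522289495723682530917600 + 1544469488323522995791560585982400 + 1520337152568467948982317451826425 + 1496947350221260749767204875644480 + 1474266329763362859619216922983200 + 1452262354692267891565198759953600 + 1430905555358558069630416425248400 + 1410167793686694909200990100244800 + 1390022539491170696212404527384160 + 1370444757244816179364342491787200 + 1351410802283082621317615512734600 + 1332898325539478749792716670094400 + 1314886186005161469390112390768800 + 1297354370191759316464910892225216 + 1280283917952394062300898906801200 + 1263656854082882451102185933985600 + 1247456125184383958139337396370400 + 1231665541321290490314788821732800 + 1216269722054774359185853961461140 + 1201254046473851218948991566875200 = 484350222244218233840674907024318903, so H_81 = 484350222244218233840674907024318903/97301577764381948734868316916891200; reducing by gcd(484350222244218233840674907024318903, 97301577764381948734868316916891200) = 11 gives 44031838385838021258243173365847173/8845597978580177157715301537899200 ≈ 4.97782. (The PNT-adjacent estimate ln(81) + γ ≈ 4.97166 matches within O(1/n).)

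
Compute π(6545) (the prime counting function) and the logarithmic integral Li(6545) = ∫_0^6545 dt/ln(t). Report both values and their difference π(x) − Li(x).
π(6545) = 844;  Li(6545) ≈ 862.75;  π(x) − Li(x) ≈ -18.75.

Direct count of primes ≤ 6545 gives π(6545) = 844. Numerical evaluation of the logarithmic integral gives Li(6545) ≈ 862.75. The difference π(x) − Li(x) ≈ -18.75 is typically negative for small/moderate x (Li(x) overestimates), though Littlewood's theorem shows this sign changes infinitely often.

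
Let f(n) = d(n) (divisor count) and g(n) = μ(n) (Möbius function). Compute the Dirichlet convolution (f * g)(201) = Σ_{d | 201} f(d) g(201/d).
(d * μ)(201) = 1

Divisors of 201: [1, 3, 67, 201]. For each d | 201:
  d = 1: d(1) · μ(201/1) = 1 · 1 = 1
  d = 3: d(3) · μ(201/3) = 2 · -1 = -2
  d = 67: d(67) · μ(201/67) = 2 · -1 = -2
  d = 201: d(201) · μ(201/201) = 4 · 1 = 4
Summing: (d * μ)(201) = 1 + -2 + -2 + 4 = 1.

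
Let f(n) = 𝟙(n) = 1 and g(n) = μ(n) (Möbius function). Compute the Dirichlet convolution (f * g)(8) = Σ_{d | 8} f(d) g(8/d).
(𝟙 * μ)(8) = 0

Divisors of 8: [1, 2, 4, 8]. For each d | 8:
  d = 1: 𝟙(1) · μ(8/1) = 1 · 0 = 0
  d = 2: 𝟙(2) · μ(8/2) = 1 · 0 = 0
  d = 4: 𝟙(4) · μ(8/4) = 1 · -1 = -1
  d = 8: 𝟙(8) · μ(8/8) = 1 · 1 = 1
Summing: (𝟙 * μ)(8) = 0 + 0 + -1 + 1 = 0.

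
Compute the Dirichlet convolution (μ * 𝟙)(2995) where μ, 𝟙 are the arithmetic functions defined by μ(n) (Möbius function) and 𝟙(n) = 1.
(μ * 𝟙)(2995) = 0

Divisors of 2995: [1, 5, 599, 2995]. For each d | 2995:
  d = 1: μ(1) · 𝟙(2995/1) = 1 · 1 = 1
  d = 5: μ(5) · 𝟙(2995/5) = -1 · 1 = -1
  d = 599: μ(599) · 𝟙(2995/599) = -1 · 1 = -1
  d = 2995: μ(2995) · 𝟙(2995/2995) = 1 · 1 = 1
Summing: (μ * 𝟙)(2995) = 1 + -1 + -1 + 1 = 0.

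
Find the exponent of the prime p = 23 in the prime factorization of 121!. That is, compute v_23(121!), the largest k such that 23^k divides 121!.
v_23(121!) = 5

Legendre's formula: v_p(n!) = Σ_{k ≥ 1} ⌊n / p^k⌋. For p = 23, n = 121, the terms are:
  ⌊121/23^1⌋ = ⌊121/23⌋ = 5
(the next term ⌊121/23^2⌋ = 0, terminating the sum). Summing: v_23(121!) = 5 = 5.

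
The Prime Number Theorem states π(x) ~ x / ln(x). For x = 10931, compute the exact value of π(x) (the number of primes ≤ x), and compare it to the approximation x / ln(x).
π(10931) = 1327;  x/ln(x) ≈ 1175.46;  relative error ≈ 11.42%.

Directly count primes up to 10931: π(10931) = 1327. The PNT approximation gives 10931/ln(10931) ≈ 10931/9.29936 ≈ 1175.46. Relative error (π(x) − x/ln(x)) / π(x) ≈ 11.42%; the approximation is known to undercount slightly (Li(x) is a better estimate).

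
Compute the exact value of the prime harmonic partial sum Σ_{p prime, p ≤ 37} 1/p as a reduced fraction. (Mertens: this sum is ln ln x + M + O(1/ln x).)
Σ 1/p = 11819186711467/7420738134810

π(37) = 12, so the primes ≤ 37 are [2, 3, 5, 7, 11, 13, 17, 19, 23, 29, 31, 37]. Summing 1/p over these primes: 11819186711467/7420738134810 ≈ 1.5927. Mertens estimate ln ln(37) + 0.2615 ≈ 1.5455.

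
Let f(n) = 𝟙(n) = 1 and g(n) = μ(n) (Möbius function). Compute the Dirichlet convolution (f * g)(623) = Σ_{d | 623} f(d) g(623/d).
(𝟙 * μ)(623) = 0

Divisors of 623: [1, 7, 89, 623]. For each d | 623:
  d = 1: 𝟙(1) · μ(623/1) = 1 · 1 = 1
  d = 7: 𝟙(7) · μ(623/7) = 1 · -1 = -1
  d = 89: 𝟙(89) · μ(623/89) = 1 · -1 = -1
  d = 623: 𝟙(623) · μ(623/623) = 1 · 1 = 1
Summing: (𝟙 * μ)(623) = 1 + -1 + -1 + 1 = 0.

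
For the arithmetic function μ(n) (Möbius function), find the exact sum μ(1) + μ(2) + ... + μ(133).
Σ_{n ≤ 133} μ(n) = -2

Compute μ(n) for each 1 ≤ n ≤ 133: μ(1) = 1, μ(2) = -1, μ(3) = -1, μ(4) = 0, μ(5) = -1, μ(6) = 1, μ(7) = -1, μ(8) = 0, μ(9) = 0, μ(10) = 1, μ(11) = -1, μ(12) = 0, μ(13) = -1, μ(14) = 1, μ(15) = 1, μ(16) = 0, μ(17) = -1, μ(18) = 0, μ(19) = -1, μ(20) = 0, μ(21) = 1, μ(22) = 1, μ(23) = -1, μ(24) = 0, μ(25) = 0, μ(26) = 1, μ(27) = 0, μ(28) = 0, μ(29) = -1, μ(30) = -1, μ(31) = -1, μ(32) = 0, μ(33) = 1, μ(34) = 1, μ(35) = 1, μ(36) = 0, μ(37) = -1, μ(38) = 1, μ(39) = 1, μ(40) = 0, μ(41) = -1, μ(42) = -1, μ(43) = -1, μ(44) = 0, μ(45) = 0, μ(46) = 1, μ(47) = -1, μ(48) = 0, μ(49) = 0, μ(50) = 0, μ(51) = 1, μ(52) = 0, μ(53) = -1, μ(54) = 0, μ(55) = 1, μ(56) = 0, μ(57) = 1, μ(58) = 1, μ(59) = -1, μ(60) = 0, μ(61) = -1, μ(62) = 1, μ(63) = 0, μ(64) = 0, μ(65) = 1, μ(66) = -1, μ(67) = -1, μ(68) = 0, μ(69) = 1, μ(70) = -1, μ(71) = -1, μ(72) = 0, μ(73) = -1, μ(74) = 1, μ(75) = 0, μ(76) = 0, μ(77) = 1, μ(78) = -1, μ(79) = -1, μ(80) = 0, μ(81) = 0, μ(82) = 1, μ(83) = -1, μ(84) = 0, μ(85) = 1, μ(86) = 1, μ(87) = 1, μ(88) = 0, μ(89) = -1, μ(90) = 0, μ(91) = 1, μ(92) = 0, μ(93) = 1, μ(94) = 1, μ(95) = 1, μ(96) = 0, μ(97) = -1, μ(98) = 0, μ(99) = 0, μ(100) = 0, μ(101) = -1, μ(102) = -1, μ(103) = -1, μ(104) = 0, μ(105) = -1, μ(106) = 1, μ(107) = -1, μ(108) = 0, μ(109) = -1, μ(110) = -1, μ(111) = 1, μ(112) = 0, μ(113) = -1, μ(114) = -1, μ(115) = 1, μ(116) = 0, μ(117) = 0, μ(118) = 1, μ(119) = 1, μ(120) = 0, μ(121) = 0, μ(122) = 1, μ(123) = 1, μ(124) = 0, μ(125) = 0, μ(126) = 0, μ(127) = -1, μ(128) = 0, μ(129) = 1, μ(130) = -1, μ(131) = -1, μ(132) = 0, μ(133) = 1. Summing all 133 values: -2. (Mertens function M(x) = Σ_{n ≤ x} μ(n); on average M(x) should be small (PNT ⟺ M(x) = o(x)).)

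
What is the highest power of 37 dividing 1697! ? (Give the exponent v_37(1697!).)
v_37(1697!) = 46

Legendre's formula: v_p(n!) = Σ_{k ≥ 1} ⌊n / p^k⌋. For p = 37, n = 1697, the terms are:
  ⌊1697/37^1⌋ = ⌊1697/37⌋ = 45
  ⌊1697/37^2⌋ = ⌊1697/1369⌋ = 1
(the next term ⌊1697/37^3⌋ = 0, terminating the sum). Summing: v_37(1697!) = 45 + 1 = 46.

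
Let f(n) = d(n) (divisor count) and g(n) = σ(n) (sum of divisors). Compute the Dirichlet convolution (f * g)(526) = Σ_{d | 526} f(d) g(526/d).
(d * σ)(526) = 1330

Divisors of 526: [1, 2, 263, 526]. For each d | 526:
  d = 1: d(1) · σ(526/1) = 1 · 792 = 792
  d = 2: d(2) · σ(526/2) = 2 · 264 = 528
  d = 263: d(263) · σ(526/263) = 2 · 3 = 6
  d = 526: d(526) · σ(526/526) = 4 · 1 = 4
Summing: (d * σ)(526) = 792 + 528 + 6 + 4 = 1330.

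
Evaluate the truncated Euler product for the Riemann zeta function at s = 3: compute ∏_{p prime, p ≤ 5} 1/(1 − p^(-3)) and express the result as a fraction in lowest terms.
∏ = 3375/2821

The primes p ≤ 5 are [2, 3, 5]. For each prime, (1 − 1/p^3)^(-1) = p^3 / (p^3 − 1). The product is (1 − 1/2^3)^(-1), (1 − 1/3^3)^(-1), (1 − 1/5^3)^(-1) = ∏ p^3 / (p^3 − 1) = 3375/2821.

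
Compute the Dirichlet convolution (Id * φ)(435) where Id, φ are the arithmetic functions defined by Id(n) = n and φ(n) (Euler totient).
(Id * φ)(435) = 2565

Divisors of 435: [1, 3, 5, 15, 29, 87, 145, 435]. For each d | 435:
  d = 1: Id(1) · φ(435/1) = 1 · 224 = 224
  d = 3: Id(3) · φ(435/3) = 3 · 112 = 336
  d = 5: Id(5) · φ(435/5) = 5 · 56 = 280
  d = 15: Id(15) · φ(435/15) = 15 · 28 = 420
  d = 29: Id(29) · φ(435/29) = 29 · 8 = 232
  d = 87: Id(87) · φ(435/87) = 87 · 4 = 348
  d = 145: Id(145) · φ(435/145) = 145 · 2 = 290
  d = 435: Id(435) · φ(435/435) = 435 · 1 = 435
Summing: (Id * φ)(435) = 224 + 336 + 280 + 420 + 232 + 348 + 290 + 435 = 2565.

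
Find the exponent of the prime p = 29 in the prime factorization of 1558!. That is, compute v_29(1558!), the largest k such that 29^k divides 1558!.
v_29(1558!) = 54

Legendre's formula: v_p(n!) = Σ_{k ≥ 1} ⌊n / p^k⌋. For p = 29, n = 1558, the terms are:
  ⌊1558/29^1⌋ = ⌊1558/29⌋ = 53
  ⌊1558/29^2⌋ = ⌊1558/841⌋ = 1
(the next term ⌊1558/29^3⌋ = 0, terminating the sum). Summing: v_29(1558!) = 53 + 1 = 54.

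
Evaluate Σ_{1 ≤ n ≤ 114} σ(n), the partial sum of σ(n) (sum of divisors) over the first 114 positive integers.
Σ_{n ≤ 114} σ(n) = 10753

Compute σ(n) for each 1 ≤ n ≤ 114: σ(1) = 1, σ(2) = 3, σ(3) = 4, σ(4) = 7, σ(5) = 6, σ(6) = 12, σ(7) = 8, σ(8) = 15, σ(9) = 13, σ(10) = 18, σ(11) = 12, σ(12) = 28, σ(13) = 14, σ(14) = 24, σ(15) = 24, σ(16) = 31, σ(17) = 18, σ(18) = 39, σ(19) = 20, σ(20) = 42, σ(21) = 32, σ(22) = 36, σ(23) = 24, σ(24) = 60, σ(25) = 31, σ(26) = 42, σ(27) = 40, σ(28) = 56, σ(29) = 30, σ(30) = 72, σ(31) = 32, σ(32) = 63, σ(33) = 48, σ(34) = 54, σ(35) = 48, σ(36) = 91, σ(37) = 38, σ(38) = 60, σ(39) = 56, σ(40) = 90, σ(41) = 42, σ(42) = 96, σ(43) = 44, σ(44) = 84, σ(45) = 78, σ(46) = 72, σ(47) = 48, σ(48) = 124, σ(49) = 57, σ(50) = 93, σ(51) = 72, σ(52) = 98, σ(53) = 54, σ(54) = 120, σ(55) = 72, σ(56) = 120, σ(57) = 80, σ(58) = 90, σ(59) = 60, σ(60) = 168, σ(61) = 62, σ(62) = 96, σ(63) = 104, σ(64) = 127, σ(65) = 84, σ(66) = 144, σ(67) = 68, σ(68) = 126, σ(69) = 96, σ(70) = 144, σ(71) = 72, σ(72) = 195, σ(73) = 74, σ(74) = 114, σ(75) = 124, σ(76) = 140, σ(77) = 96, σ(78) = 168, σ(79) = 80, σ(80) = 186, σ(81) = 121, σ(82) = 126, σ(83) = 84, σ(84) = 224, σ(85) = 108, σ(86) = 132, σ(87) = 120, σ(88) = 180, σ(89) = 90, σ(90) = 234, σ(91) = 112, σ(92) = 168, σ(93) = 128, σ(94) = 144, σ(95) = 120, σ(96) = 252, σ(97) = 98, σ(98) = 171, σ(99) = 156, σ(100) = 217, σ(101) = 102, σ(102) = 216, σ(103) = 104, σ(104) = 210, σ(105) = 192, σ(106) = 162, σ(107) = 108, σ(108) = 280, σ(109) = 110, σ(110) = 216, σ(111) = 152, σ(112) = 248, σ(113) = 114, σ(114) = 240. Summing all 114 values: 10753. (Average order: Σ_{n ≤ x} σ(n) ~ (π²/12) x². For x = 114, (π²/12)·114² ≈ 10688.78.)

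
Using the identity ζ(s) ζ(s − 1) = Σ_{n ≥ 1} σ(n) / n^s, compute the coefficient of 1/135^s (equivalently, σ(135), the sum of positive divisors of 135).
σ(135) = 240

In the product (Σ m^0/m^s)(Σ k / k^s) = Σ (Σ_{d | n} d) / n^s, the coefficient of 1/n^s is σ(n) = Σ_{d | n} d. For n = 135, divisors are [1, 3, 5, 9, 15, 27, 45, 135]; summing: σ(135) = 240.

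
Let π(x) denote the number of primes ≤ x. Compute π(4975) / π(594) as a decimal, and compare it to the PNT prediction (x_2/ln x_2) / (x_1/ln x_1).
π(4975)/π(594) = 666/108 ≈ 6.1667;  PNT prediction ≈ 6.2843.

π(594) = 108 and π(4975) = 666, so π(4975)/π(594) ≈ 6.1667. The PNT-predicted ratio is (4975/ln(4975)) / (594/ln(594)) ≈ 6.2843. The two agree to within a few percent, as expected.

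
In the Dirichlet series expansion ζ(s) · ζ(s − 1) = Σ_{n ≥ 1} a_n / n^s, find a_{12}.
σ(12) = 28

In the product (Σ m^0/m^s)(Σ k / k^s) = Σ (Σ_{d | n} d) / n^s, the coefficient of 1/n^s is σ(n) = Σ_{d | n} d. For n = 12, divisors are [1, 2, 3, 4, 6, 12]; summing: σ(12) = 28.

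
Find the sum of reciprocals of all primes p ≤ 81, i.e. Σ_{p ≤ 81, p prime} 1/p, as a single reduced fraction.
Σ 1/p = 5692733621468679832887230172131/3217644767340672907899084554130

π(81) = 22, so the primes ≤ 81 are [2, 3, 5, 7, 11, 13, 17, 19, 23, 29, 31, 37, 41, 43, 47, 53, 59, 61, 67, 71, 73, 79]. Summing 1/p over these primes: 5692733621468679832887230172131/3217644767340672907899084554130 ≈ 1.7692. Mertens estimate ln ln(81) + 0.2615 ≈ 1.7418.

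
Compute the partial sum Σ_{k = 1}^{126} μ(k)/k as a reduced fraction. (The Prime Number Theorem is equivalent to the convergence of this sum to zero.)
Σ μ(k)/k = 23090940688334333795050585396213953208427071/3161005464041760778814520629154366249327468699

Values of μ(k) for 1 ≤ k ≤ 126: μ(1) = 1, μ(2) = -1, μ(3) = -1, μ(5) = -1, μ(6) = 1, μ(7) = -1, μ(10) = 1, μ(11) = -1, μ(13) = -1, μ(14) = 1, μ(15) = 1, μ(17) = -1, μ(19) = -1, μ(21) = 1, μ(22) = 1, μ(23) = -1, μ(26) = 1, μ(29) = -1, μ(30) = -1, μ(31) = -1, μ(33) = 1, μ(34) = 1, μ(35) = 1, μ(37) = -1, μ(38) = 1, μ(39) = 1, μ(41) = -1, μ(42) = -1, μ(43) = -1, μ(46) = 1, μ(47) = -1, μ(51) = 1, μ(53) = -1, μ(55) = 1, μ(57) = 1, μ(58) = 1, μ(59) = -1, μ(61) = -1, μ(62) = 1, μ(65) = 1, μ(66) = -1, μ(67) = -1, μ(69) = 1, μ(70) = -1, μ(71) = -1, μ(73) = -1, μ(74) = 1, μ(77) = 1, μ(78) = -1, μ(79) = -1, μ(82) = 1, μ(83) = -1, μ(85) = 1, μ(86) = 1, μ(87) = 1, μ(89) = -1, μ(91) = 1, μ(93) = 1, μ(94) = 1, μ(95) = 1, μ(97) = -1, μ(101) = -1, μ(102) = -1, μ(103) = -1, μ(105) = -1, μ(106) = 1, μ(107) = -1, μ(109) = -1, μ(110) = -1, μ(111) = 1, μ(113) = -1, μ(114) = -1, μ(115) = 1, μ(118) = 1, μ(119) = 1, μ(122) = 1, μ(123) = 1, with μ = 0 on non-squarefree integers. Summing μ(k)/k for k where μ(k) ≠ 0 gives 23090940688334333795050585396213953208427071/3161005464041760778814520629154366249327468699 ≈ 0.0073. (PNT ⟺ this sum → 0 as n → ∞.)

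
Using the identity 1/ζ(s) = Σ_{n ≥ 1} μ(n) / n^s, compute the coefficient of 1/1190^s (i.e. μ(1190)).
μ(1190) = 1

Factor n = 1190 = 2 · 5 · 7 · 17. μ(n) = 0 if any exponent ≥ 2 (not squarefree); otherwise μ(n) = (−1)^{ω(n)} where ω(n) is the number of distinct prime factors. Applying: μ(1190) = 1.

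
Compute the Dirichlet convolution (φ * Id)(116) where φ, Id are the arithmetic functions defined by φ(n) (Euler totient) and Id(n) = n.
(φ * Id)(116) = 456

Divisors of 116: [1, 2, 4, 29, 58, 116]. For each d | 116:
  d = 1: φ(1) · Id(116/1) = 1 · 116 = 116
  d = 2: φ(2) · Id(116/2) = 1 · 58 = 58
  d = 4: φ(4) · Id(116/4) = 2 · 29 = 58
  d = 29: φ(29) · Id(116/29) = 28 · 4 = 112
  d = 58: φ(58) · Id(116/58) = 28 · 2 = 56
  d = 116: φ(116) · Id(116/116) = 56 · 1 = 56
Summing: (φ * Id)(116) = 116 + 58 + 58 + 112 + 56 + 56 = 456.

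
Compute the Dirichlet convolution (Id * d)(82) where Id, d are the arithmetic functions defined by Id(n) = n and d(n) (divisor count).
(Id * d)(82) = 172

Divisors of 82: [1, 2, 41, 82]. For each d | 82:
  d = 1: Id(1) · d(82/1) = 1 · 4 = 4
  d = 2: Id(2) · d(82/2) = 2 · 2 = 4
  d = 41: Id(41) · d(82/41) = 41 · 2 = 82
  d = 82: Id(82) · d(82/82) = 82 · 1 = 82
Summing: (Id * d)(82) = 4 + 4 + 82 + 82 = 172.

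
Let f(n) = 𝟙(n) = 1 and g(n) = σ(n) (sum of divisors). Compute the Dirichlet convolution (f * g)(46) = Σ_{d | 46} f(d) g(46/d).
(𝟙 * σ)(46) = 100

Divisors of 46: [1, 2, 23, 46]. For each d | 46:
  d = 1: 𝟙(1) · σ(46/1) = 1 · 72 = 72
  d = 2: 𝟙(2) · σ(46/2) = 1 · 24 = 24
  d = 23: 𝟙(23) · σ(46/23) = 1 · 3 = 3
  d = 46: 𝟙(46) · σ(46/46) = 1 · 1 = 1
Summing: (𝟙 * σ)(46) = 72 + 24 + 3 + 1 = 100.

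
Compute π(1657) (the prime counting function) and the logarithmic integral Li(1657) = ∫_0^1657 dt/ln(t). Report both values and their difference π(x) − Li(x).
π(1657) = 260;  Li(1657) ≈ 269.13;  π(x) − Li(x) ≈ -9.13.

Direct count of primes ≤ 1657 gives π(1657) = 260. Numerical evaluation of the logarithmic integral gives Li(1657) ≈ 269.13. The difference π(x) − Li(x) ≈ -9.13 is typically negative for small/moderate x (Li(x) overestimates), though Littlewood's theorem shows this sign changes infinitely often.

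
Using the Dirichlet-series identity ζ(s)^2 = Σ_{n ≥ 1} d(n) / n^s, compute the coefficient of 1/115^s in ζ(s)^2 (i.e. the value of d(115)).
d(115) = 4

ζ(s)^2 = (Σ 1/m^s)(Σ 1/k^s). The coefficient of 1/n^s in the product is the number of ordered pairs (m, k) with mk = n, which equals d(n). For n = 115, divisors are [1, 5, 23, 115], so d(115) = 4.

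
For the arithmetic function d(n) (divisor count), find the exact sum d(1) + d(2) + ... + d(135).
Σ_{n ≤ 135} d(n) = 687

Compute d(n) for each 1 ≤ n ≤ 135: d(1) = 1, d(2) = 2, d(3) = 2, d(4) = 3, d(5) = 2, d(6) = 4, d(7) = 2, d(8) = 4, d(9) = 3, d(10) = 4, d(11) = 2, d(12) = 6, d(13) = 2, d(14) = 4, d(15) = 4, d(16) = 5, d(17) = 2, d(18) = 6, d(19) = 2, d(20) = 6, d(21) = 4, d(22) = 4, d(23) = 2, d(24) = 8, d(25) = 3, d(26) = 4, d(27) = 4, d(28) = 6, d(29) = 2, d(30) = 8, d(31) = 2, d(32) = 6, d(33) = 4, d(34) = 4, d(35) = 4, d(36) = 9, d(37) = 2, d(38) = 4, d(39) = 4, d(40) = 8, d(41) = 2, d(42) = 8, d(43) = 2, d(44) = 6, d(45) = 6, d(46) = 4, d(47) = 2, d(48) = 10, d(49) = 3, d(50) = 6, d(51) = 4, d(52) = 6, d(53) = 2, d(54) = 8, d(55) = 4, d(56) = 8, d(57) = 4, d(58) = 4, d(59) = 2, d(60) = 12, d(61) = 2, d(62) = 4, d(63) = 6, d(64) = 7, d(65) = 4, d(66) = 8, d(67) = 2, d(68) = 6, d(69) = 4, d(70) = 8, d(71) = 2, d(72) = 12, d(73) = 2, d(74) = 4, d(75) = 6, d(76) = 6, d(77) = 4, d(78) = 8, d(79) = 2, d(80) = 10, d(81) = 5, d(82) = 4, d(83) = 2, d(84) = 12, d(85) = 4, d(86) = 4, d(87) = 4, d(88) = 8, d(89) = 2, d(90) = 12, d(91) = 4, d(92) = 6, d(93) = 4, d(94) = 4, d(95) = 4, d(96) = 12, d(97) = 2, d(98) = 6, d(99) = 6, d(100) = 9, d(101) = 2, d(102) = 8, d(103) = 2, d(104) = 8, d(105) = 8, d(106) = 4, d(107) = 2, d(108) = 12, d(109) = 2, d(110) = 8, d(111) = 4, d(112) = 10, d(113) = 2, d(114) = 8, d(115) = 4, d(116) = 6, d(117) = 6, d(118) = 4, d(119) = 4, d(120) = 16, d(121) = 3, d(122) = 4, d(123) = 4, d(124) = 6, d(125) = 4, d(126) = 12, d(127) = 2, d(128) = 8, d(129) = 4, d(130) = 8, d(131) = 2, d(132) = 12, d(133) = 4, d(134) = 4, d(135) = 8. Summing all 135 values: 687. (Dirichlet's divisor formula: Σ_{n ≤ x} d(n) = x ln(x) + (2γ − 1) x + O(√x). For x = 135, the asymptotic estimate is ≈ 683.06.)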